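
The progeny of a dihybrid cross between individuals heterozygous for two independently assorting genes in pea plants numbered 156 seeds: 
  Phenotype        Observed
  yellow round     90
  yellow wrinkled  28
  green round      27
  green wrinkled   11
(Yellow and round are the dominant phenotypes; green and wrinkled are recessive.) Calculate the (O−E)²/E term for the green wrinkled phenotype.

A dihybrid F₂ with independent assortment and complete dominance at both loci gives a 9:3:3:1 phenotypic ratio.
Total ratio parts = 16. Expected numbers out of 156:
  yellow round: 156 × 9/16 = 87.75
  yellow wrinkled: 156 × 3/16 = 29.25
  green round: 156 × 3/16 = 29.25
  green wrinkled: 156 × 1/16 = 9.75
Contribution of green wrinkled: (11 − 9.75)² / 9.75 = 0.1603

0.160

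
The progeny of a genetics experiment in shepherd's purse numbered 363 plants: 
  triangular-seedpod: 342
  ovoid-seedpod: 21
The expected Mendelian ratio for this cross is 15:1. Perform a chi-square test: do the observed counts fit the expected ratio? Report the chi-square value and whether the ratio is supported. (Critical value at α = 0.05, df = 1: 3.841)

Expected counts for N = 363 under a 15:1 ratio (total parts = 16):
  triangular-seedpod: 363 × 15/16 = 340.3125
  ovoid-seedpod: 363 × 1/16 = 22.6875
χ² = Σ (O − E)² / E
  triangular-seedpod: (342 − 340.3125)² / 340.3125 = 0.0084
  ovoid-seedpod: (21 − 22.6875)² / 22.6875 = 0.1255
χ² = 0.0084 + 0.1255 = 0.1339 ≈ 0.134
Degrees of freedom = 2 − 1 = 1; critical value at α = 0.05 is 3.841.
Since 0.134 < 3.841, we fail to reject the null hypothesis — the data are consistent with the 15:1 ratio.

0.134; consistent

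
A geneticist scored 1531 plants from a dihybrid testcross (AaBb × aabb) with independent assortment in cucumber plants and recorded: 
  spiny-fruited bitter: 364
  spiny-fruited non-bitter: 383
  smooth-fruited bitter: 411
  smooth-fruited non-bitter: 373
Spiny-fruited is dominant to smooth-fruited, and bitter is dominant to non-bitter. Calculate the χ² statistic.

3.252

A dihybrid testcross with independent assortment gives a 1:1:1:1 ratio.
Expected counts for N = 1531 under a 1:1:1:1 ratio (total parts = 4):
  spiny-fruited bitter: 1531 × 1/4 = 382.75
  spiny-fruited non-bitter: 1531 × 1/4 = 382.75
  smooth-fruited bitter: 1531 × 1/4 = 382.75
  smooth-fruited non-bitter: 1531 × 1/4 = 382.75
χ² = Σ (O − E)² / E
  spiny-fruited bitter: (364 − 382.75)² / 382.75 = 0.9185
  spiny-fruited non-bitter: (383 − 382.75)² / 382.75 = 0.0002
  smooth-fruited bitter: (411 − 382.75)² / 382.75 = 2.0851
  smooth-fruited non-bitter: (373 − 382.75)² / 382.75 = 0.2484
χ² = 0.9185 + 0.0002 + 2.0851 + 0.2484 = 3.2522 ≈ 3.252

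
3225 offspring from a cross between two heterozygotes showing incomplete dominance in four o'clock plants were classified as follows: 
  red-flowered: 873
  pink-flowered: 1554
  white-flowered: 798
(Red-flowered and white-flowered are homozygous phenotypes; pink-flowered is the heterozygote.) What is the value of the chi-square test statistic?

7.733

With incomplete dominance, a heterozygote × heterozygote cross gives a 1:2:1 phenotypic ratio.
Expected counts for N = 3225 under a 1:2:1 ratio (total parts = 4):
  red-flowered: 3225 × 1/4 = 806.25
  pink-flowered: 3225 × 2/4 = 1612.5
  white-flowered: 3225 × 1/4 = 806.25
χ² = Σ (O − E)² / E
  red-flowered: (873 − 806.25)² / 806.25 = 5.5263
  pink-flowered: (1554 − 1612.5)² / 1612.5 = 2.1223
  white-flowered: (798 − 806.25)² / 806.25 = 0.0844
χ² = 5.5263 + 2.1223 + 0.0844 = 7.733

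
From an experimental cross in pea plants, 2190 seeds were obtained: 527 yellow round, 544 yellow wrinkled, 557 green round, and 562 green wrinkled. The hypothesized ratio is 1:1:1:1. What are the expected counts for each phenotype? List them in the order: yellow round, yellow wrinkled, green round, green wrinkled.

547.5, 547.5, 547.5, 547.5

Expected counts for N = 2190 under a 1:1:1:1 ratio (total parts = 4):
  yellow round: 2190 × 1/4 = 547.5
  yellow wrinkled: 2190 × 1/4 = 547.5
  green round: 2190 × 1/4 = 547.5
  green wrinkled: 2190 × 1/4 = 547.5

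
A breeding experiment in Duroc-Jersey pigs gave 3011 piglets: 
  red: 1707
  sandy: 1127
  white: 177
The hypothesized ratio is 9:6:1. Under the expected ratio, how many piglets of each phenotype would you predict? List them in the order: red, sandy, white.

1693.6875, 1129.125, 188.1875

Total ratio parts = 16. Expected numbers out of 3011:
  red: 3011 × 9/16 = 1693.6875
  sandy: 3011 × 6/16 = 1129.125
  white: 3011 × 1/16 = 188.1875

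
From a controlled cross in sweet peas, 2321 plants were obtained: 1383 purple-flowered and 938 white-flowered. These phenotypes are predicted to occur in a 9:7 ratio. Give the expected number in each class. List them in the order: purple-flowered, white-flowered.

1305.5625, 1015.4375

Under the 9:7 hypothesis (Σ ratio = 16, N = 2321):
  purple-flowered: 2321 × 9/16 = 1305.5625
  white-flowered: 2321 × 7/16 = 1015.4375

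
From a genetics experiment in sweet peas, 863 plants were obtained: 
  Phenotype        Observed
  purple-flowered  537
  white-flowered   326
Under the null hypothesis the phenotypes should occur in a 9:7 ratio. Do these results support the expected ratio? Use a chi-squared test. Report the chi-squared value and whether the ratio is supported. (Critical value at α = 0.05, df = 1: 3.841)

Total ratio parts = 16. Expected numbers out of 863:
  purple-flowered: 863 × 9/16 = 485.4375
  white-flowered: 863 × 7/16 = 377.5625
χ² = Σ (O − E)² / E
  purple-flowered: (537 − 485.4375)² / 485.4375 = 5.4769
  white-flowered: (326 − 377.5625)² / 377.5625 = 7.0417
χ² = 5.4769 + 7.0417 = 12.5186 ≈ 12.519
Degrees of freedom = 2 − 1 = 1; critical value at α = 0.05 is 3.841.
Since 12.519 > 3.841, we reject the null hypothesis — the data do not fit the 9:7 ratio.

12.519; not consistent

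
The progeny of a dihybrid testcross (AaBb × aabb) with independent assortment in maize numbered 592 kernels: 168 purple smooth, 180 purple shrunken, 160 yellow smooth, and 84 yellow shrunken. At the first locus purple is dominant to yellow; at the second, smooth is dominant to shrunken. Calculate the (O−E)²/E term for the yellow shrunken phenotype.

A dihybrid testcross with independent assortment gives a 1:1:1:1 ratio.
Under the 1:1:1:1 hypothesis (Σ ratio = 4, N = 592):
  purple smooth: 592 × 1/4 = 148
  purple shrunken: 592 × 1/4 = 148
  yellow smooth: 592 × 1/4 = 148
  yellow shrunken: 592 × 1/4 = 148
Contribution of yellow shrunken: (84 − 148)² / 148 = 27.6757

27.676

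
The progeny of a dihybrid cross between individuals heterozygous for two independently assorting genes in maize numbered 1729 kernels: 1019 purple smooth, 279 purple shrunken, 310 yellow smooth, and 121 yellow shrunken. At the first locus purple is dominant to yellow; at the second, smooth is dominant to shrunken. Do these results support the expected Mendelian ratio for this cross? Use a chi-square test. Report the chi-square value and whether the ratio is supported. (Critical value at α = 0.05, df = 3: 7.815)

10.686; not consistent

A dihybrid F₂ with independent assortment and complete dominance at both loci gives a 9:3:3:1 phenotypic ratio.
Under the 9:3:3:1 hypothesis (Σ ratio = 16, N = 1729):
  purple smooth: 1729 × 9/16 = 972.5625
  purple shrunken: 1729 × 3/16 = 324.1875
  yellow smooth: 1729 × 3/16 = 324.1875
  yellow shrunken: 1729 × 1/16 = 108.0625
χ² = Σ (O − E)² / E
  purple smooth: (1019 − 972.5625)² / 972.5625 = 2.2173
  purple shrunken: (279 − 324.1875)² / 324.1875 = 6.2985
  yellow smooth: (310 − 324.1875)² / 324.1875 = 0.6209
  yellow shrunken: (121 − 108.0625)² / 108.0625 = 1.5489
χ² = 2.2173 + 6.2985 + 0.6209 + 1.5489 = 10.6856 ≈ 10.686
Degrees of freedom = 4 − 1 = 3; critical value at α = 0.05 is 7.815.
Since 10.686 > 7.815, we reject the null hypothesis — the data do not fit the 9:3:3:1 ratio.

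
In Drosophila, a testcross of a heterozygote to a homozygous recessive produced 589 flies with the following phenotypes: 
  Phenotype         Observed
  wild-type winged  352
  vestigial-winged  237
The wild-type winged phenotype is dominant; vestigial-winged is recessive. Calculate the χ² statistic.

A testcross of a heterozygote (Aa × aa) gives a 1:1 phenotypic ratio.
The 1:1 ratio has 2 parts, so with N = 589 the expected counts are:
  wild-type winged: 589 × 1/2 = 294.5
  vestigial-winged: 589 × 1/2 = 294.5
χ² = Σ (O − E)² / E
  wild-type winged: (352 − 294.5)² / 294.5 = 11.2267
  vestigial-winged: (237 − 294.5)² / 294.5 = 11.2267
χ² = 11.2267 + 11.2267 = 22.4534 ≈ 22.453

22.453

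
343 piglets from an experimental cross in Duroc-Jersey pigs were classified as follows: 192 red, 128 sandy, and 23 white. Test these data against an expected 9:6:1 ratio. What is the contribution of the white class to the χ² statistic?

Total ratio parts = 16. Expected numbers out of 343:
  red: 343 × 9/16 = 192.9375
  sandy: 343 × 6/16 = 128.625
  white: 343 × 1/16 = 21.4375
Contribution of white: (23 − 21.4375)² / 21.4375 = 0.1139

0.114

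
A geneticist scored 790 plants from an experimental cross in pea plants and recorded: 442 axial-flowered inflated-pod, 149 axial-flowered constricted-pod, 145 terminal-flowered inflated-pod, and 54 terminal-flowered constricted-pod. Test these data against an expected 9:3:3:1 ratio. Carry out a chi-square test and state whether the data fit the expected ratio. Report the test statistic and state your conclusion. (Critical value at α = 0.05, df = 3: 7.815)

The 9:3:3:1 ratio has 16 parts, so with N = 790 the expected counts are:
  axial-flowered inflated-pod: 790 × 9/16 = 444.375
  axial-flowered constricted-pod: 790 × 3/16 = 148.125
  terminal-flowered inflated-pod: 790 × 3/16 = 148.125
  terminal-flowered constricted-pod: 790 × 1/16 = 49.375
χ² = Σ (O − E)² / E
  axial-flowered inflated-pod: (442 − 444.375)² / 444.375 = 0.0127
  axial-flowered constricted-pod: (149 − 148.125)² / 148.125 = 0.0052
  terminal-flowered inflated-pod: (145 − 148.125)² / 148.125 = 0.0659
  terminal-flowered constricted-pod: (54 − 49.375)² / 49.375 = 0.4332
χ² = 0.0127 + 0.0052 + 0.0659 + 0.4332 = 0.517
Degrees of freedom = 4 − 1 = 3; critical value at α = 0.05 is 7.815.
Since 0.517 < 7.815, we fail to reject the null hypothesis — the data are consistent with the 9:3:3:1 ratio.

0.517; consistent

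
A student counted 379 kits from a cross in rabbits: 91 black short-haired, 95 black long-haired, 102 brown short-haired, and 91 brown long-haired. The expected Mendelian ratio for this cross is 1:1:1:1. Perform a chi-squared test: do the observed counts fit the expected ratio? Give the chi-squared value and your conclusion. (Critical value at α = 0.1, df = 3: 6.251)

0.852; consistent

The 1:1:1:1 ratio has 4 parts, so with N = 379 the expected counts are:
  black short-haired: 379 × 1/4 = 94.75
  black long-haired: 379 × 1/4 = 94.75
  brown short-haired: 379 × 1/4 = 94.75
  brown long-haired: 379 × 1/4 = 94.75
χ² = Σ (O − E)² / E
  black short-haired: (91 − 94.75)² / 94.75 = 0.1484
  black long-haired: (95 − 94.75)² / 94.75 = 0.0007
  brown short-haired: (102 − 94.75)² / 94.75 = 0.5547
  brown long-haired: (91 − 94.75)² / 94.75 = 0.1484
χ² = 0.1484 + 0.0007 + 0.5547 + 0.1484 = 0.8522 ≈ 0.852
Degrees of freedom = 4 − 1 = 3; critical value at α = 0.1 is 6.251.
Since 0.852 < 6.251, we fail to reject the null hypothesis — the data are consistent with the 1:1:1:1 ratio.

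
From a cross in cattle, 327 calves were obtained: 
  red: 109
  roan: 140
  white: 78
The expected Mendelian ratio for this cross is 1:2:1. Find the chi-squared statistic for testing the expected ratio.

The 1:2:1 ratio has 4 parts, so with N = 327 the expected counts are:
  red: 327 × 1/4 = 81.75
  roan: 327 × 2/4 = 163.5
  white: 327 × 1/4 = 81.75
χ² = Σ (O − E)² / E
  red: (109 − 81.75)² / 81.75 = 9.0833
  roan: (140 − 163.5)² / 163.5 = 3.3777
  white: (78 − 81.75)² / 81.75 = 0.1720
χ² = 9.0833 + 3.3777 + 0.1720 = 12.633

12.633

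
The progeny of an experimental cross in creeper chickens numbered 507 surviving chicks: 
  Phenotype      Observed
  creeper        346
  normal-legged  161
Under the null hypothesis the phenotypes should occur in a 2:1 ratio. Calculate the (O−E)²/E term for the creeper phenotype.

0.189

Expected counts for N = 507 under a 2:1 ratio (total parts = 3):
  creeper: 507 × 2/3 = 338
  normal-legged: 507 × 1/3 = 169
Contribution of creeper: (346 − 338)² / 338 = 0.1893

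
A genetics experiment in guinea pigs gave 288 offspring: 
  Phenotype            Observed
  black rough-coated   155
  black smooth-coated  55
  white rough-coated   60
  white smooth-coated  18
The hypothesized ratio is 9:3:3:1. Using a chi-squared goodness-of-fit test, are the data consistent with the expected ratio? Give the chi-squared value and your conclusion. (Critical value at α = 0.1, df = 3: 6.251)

The 9:3:3:1 ratio has 16 parts, so with N = 288 the expected counts are:
  black rough-coated: 288 × 9/16 = 162
  black smooth-coated: 288 × 3/16 = 54
  white rough-coated: 288 × 3/16 = 54
  white smooth-coated: 288 × 1/16 = 18
χ² = Σ (O − E)² / E
  black rough-coated: (155 − 162)² / 162 = 0.3025
  black smooth-coated: (55 − 54)² / 54 = 0.0185
  white rough-coated: (60 − 54)² / 54 = 0.6667
  white smooth-coated: (18 − 18)² / 18 = 0.0000
χ² = 0.3025 + 0.0185 + 0.6667 + 0.0000 = 0.9877 ≈ 0.988
Degrees of freedom = 4 − 1 = 3; critical value at α = 0.1 is 6.251.
Since 0.988 < 6.251, we fail to reject the null hypothesis — the data are consistent with the 9:3:3:1 ratio.

0.988; consistent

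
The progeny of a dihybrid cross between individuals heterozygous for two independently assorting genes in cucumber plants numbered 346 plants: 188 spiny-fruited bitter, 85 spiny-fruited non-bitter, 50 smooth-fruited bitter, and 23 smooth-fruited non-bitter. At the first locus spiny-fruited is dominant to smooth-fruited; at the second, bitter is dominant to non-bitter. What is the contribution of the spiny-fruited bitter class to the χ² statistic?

0.226

A dihybrid F₂ with independent assortment and complete dominance at both loci gives a 9:3:3:1 phenotypic ratio.
Expected counts for N = 346 under a 9:3:3:1 ratio (total parts = 16):
  spiny-fruited bitter: 346 × 9/16 = 194.625
  spiny-fruited non-bitter: 346 × 3/16 = 64.875
  smooth-fruited bitter: 346 × 3/16 = 64.875
  smooth-fruited non-bitter: 346 × 1/16 = 21.625
Contribution of spiny-fruited bitter: (188 − 194.625)² / 194.625 = 0.2255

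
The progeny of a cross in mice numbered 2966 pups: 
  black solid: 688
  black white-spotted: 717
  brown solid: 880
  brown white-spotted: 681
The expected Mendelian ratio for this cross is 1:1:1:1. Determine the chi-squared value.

Total ratio parts = 4. Expected numbers out of 2966:
  black solid: 2966 × 1/4 = 741.5
  black white-spotted: 2966 × 1/4 = 741.5
  brown solid: 2966 × 1/4 = 741.5
  brown white-spotted: 2966 × 1/4 = 741.5
χ² = Σ (O − E)² / E
  black solid: (688 − 741.5)² / 741.5 = 3.8601
  black white-spotted: (717 − 741.5)² / 741.5 = 0.8095
  brown solid: (880 − 741.5)² / 741.5 = 25.8695
  brown white-spotted: (681 − 741.5)² / 741.5 = 4.9363
χ² = 3.8601 + 0.8095 + 25.8695 + 4.9363 = 35.4754 ≈ 35.475

35.475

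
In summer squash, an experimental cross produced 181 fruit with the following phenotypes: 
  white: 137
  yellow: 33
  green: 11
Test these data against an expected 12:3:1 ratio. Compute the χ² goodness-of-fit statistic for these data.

0.046

Total ratio parts = 16. Expected numbers out of 181:
  white: 181 × 12/16 = 135.75
  yellow: 181 × 3/16 = 33.9375
  green: 181 × 1/16 = 11.3125
χ² = Σ (O − E)² / E
  white: (137 − 135.75)² / 135.75 = 0.0115
  yellow: (33 − 33.9375)² / 33.9375 = 0.0259
  green: (11 − 11.3125)² / 11.3125 = 0.0086
χ² = 0.0115 + 0.0259 + 0.0086 = 0.046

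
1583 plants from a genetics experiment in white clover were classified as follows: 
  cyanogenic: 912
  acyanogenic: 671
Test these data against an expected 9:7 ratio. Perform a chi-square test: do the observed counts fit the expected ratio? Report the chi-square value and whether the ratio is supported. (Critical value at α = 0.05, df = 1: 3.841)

Total ratio parts = 16. Expected numbers out of 1583:
  cyanogenic: 1583 × 9/16 = 890.4375
  acyanogenic: 1583 × 7/16 = 692.5625
χ² = Σ (O − E)² / E
  cyanogenic: (912 − 890.4375)² / 890.4375 = 0.5221
  acyanogenic: (671 − 692.5625)² / 692.5625 = 0.6713
χ² = 0.5221 + 0.6713 = 1.1934 ≈ 1.193
Degrees of freedom = 2 − 1 = 1; critical value at α = 0.05 is 3.841.
Since 1.193 < 3.841, we fail to reject the null hypothesis — the data are consistent with the 9:7 ratio.

1.193; consistent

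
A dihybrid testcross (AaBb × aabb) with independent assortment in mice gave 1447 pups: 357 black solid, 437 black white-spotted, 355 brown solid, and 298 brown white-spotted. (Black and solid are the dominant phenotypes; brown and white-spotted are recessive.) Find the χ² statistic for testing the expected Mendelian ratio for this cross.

A dihybrid testcross with independent assortment gives a 1:1:1:1 ratio.
Total ratio parts = 4. Expected numbers out of 1447:
  black solid: 1447 × 1/4 = 361.75
  black white-spotted: 1447 × 1/4 = 361.75
  brown solid: 1447 × 1/4 = 361.75
  brown white-spotted: 1447 × 1/4 = 361.75
χ² = Σ (O − E)² / E
  black solid: (357 − 361.75)² / 361.75 = 0.0624
  black white-spotted: (437 − 361.75)² / 361.75 = 15.6532
  brown solid: (355 − 361.75)² / 361.75 = 0.1260
  brown white-spotted: (298 − 361.75)² / 361.75 = 11.2345
χ² = 0.0624 + 15.6532 + 0.1260 + 11.2345 = 27.0761 ≈ 27.076

27.076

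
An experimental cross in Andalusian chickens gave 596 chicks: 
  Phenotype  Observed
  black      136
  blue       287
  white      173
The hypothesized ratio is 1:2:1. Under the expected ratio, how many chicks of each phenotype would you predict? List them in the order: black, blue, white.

149, 298, 149

The 1:2:1 ratio has 4 parts, so with N = 596 the expected counts are:
  black: 596 × 1/4 = 149
  blue: 596 × 2/4 = 298
  white: 596 × 1/4 = 149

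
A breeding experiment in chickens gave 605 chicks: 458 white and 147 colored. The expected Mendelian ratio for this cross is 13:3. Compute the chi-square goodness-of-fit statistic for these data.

12.222

Under the 13:3 hypothesis (Σ ratio = 16, N = 605):
  white: 605 × 13/16 = 491.5625
  colored: 605 × 3/16 = 113.4375
χ² = Σ (O − E)² / E
  white: (458 − 491.5625)² / 491.5625 = 2.2916
  colored: (147 − 113.4375)² / 113.4375 = 9.9301
χ² = 2.2916 + 9.9301 = 12.2217 ≈ 12.222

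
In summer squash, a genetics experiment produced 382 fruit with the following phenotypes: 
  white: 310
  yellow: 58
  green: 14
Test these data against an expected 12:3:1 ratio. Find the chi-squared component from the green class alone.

4.084

Under the 12:3:1 hypothesis (Σ ratio = 16, N = 382):
  white: 382 × 12/16 = 286.5
  yellow: 382 × 3/16 = 71.625
  green: 382 × 1/16 = 23.875
Contribution of green: (14 − 23.875)² / 23.875 = 4.0844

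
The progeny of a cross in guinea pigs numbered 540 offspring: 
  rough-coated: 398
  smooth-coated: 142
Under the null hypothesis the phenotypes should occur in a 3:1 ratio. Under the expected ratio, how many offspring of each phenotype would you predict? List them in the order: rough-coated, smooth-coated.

405, 135

Under the 3:1 hypothesis (Σ ratio = 4, N = 540):
  rough-coated: 540 × 3/4 = 405
  smooth-coated: 540 × 1/4 = 135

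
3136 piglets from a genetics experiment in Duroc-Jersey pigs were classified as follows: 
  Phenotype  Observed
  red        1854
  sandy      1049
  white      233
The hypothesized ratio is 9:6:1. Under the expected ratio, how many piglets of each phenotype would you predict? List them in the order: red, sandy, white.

Expected counts for N = 3136 under a 9:6:1 ratio (total parts = 16):
  red: 3136 × 9/16 = 1764
  sandy: 3136 × 6/16 = 1176
  white: 3136 × 1/16 = 196

1764, 1176, 196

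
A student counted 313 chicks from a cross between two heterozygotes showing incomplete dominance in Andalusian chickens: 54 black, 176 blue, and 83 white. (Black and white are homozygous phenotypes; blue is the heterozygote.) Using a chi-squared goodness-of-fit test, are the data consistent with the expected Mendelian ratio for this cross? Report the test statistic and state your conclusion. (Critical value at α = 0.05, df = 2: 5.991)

10.233; not consistent

With incomplete dominance, a heterozygote × heterozygote cross gives a 1:2:1 phenotypic ratio.
The 1:2:1 ratio has 4 parts, so with N = 313 the expected counts are:
  black: 313 × 1/4 = 78.25
  blue: 313 × 2/4 = 156.5
  white: 313 × 1/4 = 78.25
χ² = Σ (O − E)² / E
  black: (54 − 78.25)² / 78.25 = 7.5152
  blue: (176 − 156.5)² / 156.5 = 2.4297
  white: (83 − 78.25)² / 78.25 = 0.2883
χ² = 7.5152 + 2.4297 + 0.2883 = 10.2332 ≈ 10.233
Degrees of freedom = 3 − 1 = 2; critical value at α = 0.05 is 5.991.
Since 10.233 > 5.991, we reject the null hypothesis — the data do not fit the 1:2:1 ratio.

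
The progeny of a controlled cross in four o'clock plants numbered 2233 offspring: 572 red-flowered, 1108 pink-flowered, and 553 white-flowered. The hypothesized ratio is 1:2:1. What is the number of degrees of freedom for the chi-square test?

2

A goodness-of-fit test with 3 phenotype classes has df = 3 − 1 = 2.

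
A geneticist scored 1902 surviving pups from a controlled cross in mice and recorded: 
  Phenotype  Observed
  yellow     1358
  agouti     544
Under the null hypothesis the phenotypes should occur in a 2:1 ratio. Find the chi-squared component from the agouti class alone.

Under the 2:1 hypothesis (Σ ratio = 3, N = 1902):
  yellow: 1902 × 2/3 = 1268
  agouti: 1902 × 1/3 = 634
Contribution of agouti: (544 − 634)² / 634 = 12.7760

12.776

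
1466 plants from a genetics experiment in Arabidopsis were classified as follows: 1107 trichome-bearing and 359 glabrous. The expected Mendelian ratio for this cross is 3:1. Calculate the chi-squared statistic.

0.205

The 3:1 ratio has 4 parts, so with N = 1466 the expected counts are:
  trichome-bearing: 1466 × 3/4 = 1099.5
  glabrous: 1466 × 1/4 = 366.5
χ² = Σ (O − E)² / E
  trichome-bearing: (1107 − 1099.5)² / 1099.5 = 0.0512
  glabrous: (359 − 366.5)² / 366.5 = 0.1535
χ² = 0.0512 + 0.1535 = 0.2047 ≈ 0.205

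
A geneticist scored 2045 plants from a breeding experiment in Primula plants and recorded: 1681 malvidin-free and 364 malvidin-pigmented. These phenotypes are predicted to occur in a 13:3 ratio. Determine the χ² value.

1.213

Total ratio parts = 16. Expected numbers out of 2045:
  malvidin-free: 2045 × 13/16 = 1661.5625
  malvidin-pigmented: 2045 × 3/16 = 383.4375
χ² = Σ (O − E)² / E
  malvidin-free: (1681 − 1661.5625)² / 1661.5625 = 0.2274
  malvidin-pigmented: (364 − 383.4375)² / 383.4375 = 0.9853
χ² = 0.2274 + 0.9853 = 1.2127 ≈ 1.213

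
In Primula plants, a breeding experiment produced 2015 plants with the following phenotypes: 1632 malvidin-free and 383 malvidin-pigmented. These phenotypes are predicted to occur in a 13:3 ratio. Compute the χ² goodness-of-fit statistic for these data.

Expected counts for N = 2015 under a 13:3 ratio (total parts = 16):
  malvidin-free: 2015 × 13/16 = 1637.1875
  malvidin-pigmented: 2015 × 3/16 = 377.8125
χ² = Σ (O − E)² / E
  malvidin-free: (1632 − 1637.1875)² / 1637.1875 = 0.0164
  malvidin-pigmented: (383 − 377.8125)² / 377.8125 = 0.0712
χ² = 0.0164 + 0.0712 = 0.0876 ≈ 0.088

0.088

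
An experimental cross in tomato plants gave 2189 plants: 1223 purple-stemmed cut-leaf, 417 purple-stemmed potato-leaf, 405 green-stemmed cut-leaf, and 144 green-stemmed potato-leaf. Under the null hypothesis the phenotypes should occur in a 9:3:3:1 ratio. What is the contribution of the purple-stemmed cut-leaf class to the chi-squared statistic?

Expected counts for N = 2189 under a 9:3:3:1 ratio (total parts = 16):
  purple-stemmed cut-leaf: 2189 × 9/16 = 1231.3125
  purple-stemmed potato-leaf: 2189 × 3/16 = 410.4375
  green-stemmed cut-leaf: 2189 × 3/16 = 410.4375
  green-stemmed potato-leaf: 2189 × 1/16 = 136.8125
Contribution of purple-stemmed cut-leaf: (1223 − 1231.3125)² / 1231.3125 = 0.0561

0.056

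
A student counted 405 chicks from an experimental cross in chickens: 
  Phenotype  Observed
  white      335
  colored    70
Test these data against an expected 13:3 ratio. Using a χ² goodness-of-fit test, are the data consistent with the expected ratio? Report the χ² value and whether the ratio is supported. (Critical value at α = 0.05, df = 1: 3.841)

Total ratio parts = 16. Expected numbers out of 405:
  white: 405 × 13/16 = 329.0625
  colored: 405 × 3/16 = 75.9375
χ² = Σ (O − E)² / E
  white: (335 − 329.0625)² / 329.0625 = 0.1071
  colored: (70 − 75.9375)² / 75.9375 = 0.4642
χ² = 0.1071 + 0.4642 = 0.5713 ≈ 0.571
Degrees of freedom = 2 − 1 = 1; critical value at α = 0.05 is 3.841.
Since 0.571 < 3.841, we fail to reject the null hypothesis — the data are consistent with the 13:3 ratio.

0.571; consistent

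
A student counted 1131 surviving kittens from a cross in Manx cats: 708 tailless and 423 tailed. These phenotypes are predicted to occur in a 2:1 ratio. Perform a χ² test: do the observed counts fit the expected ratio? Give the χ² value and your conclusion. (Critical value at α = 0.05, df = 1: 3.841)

The 2:1 ratio has 3 parts, so with N = 1131 the expected counts are:
  tailless: 1131 × 2/3 = 754
  tailed: 1131 × 1/3 = 377
χ² = Σ (O − E)² / E
  tailless: (708 − 754)² / 754 = 2.8064
  tailed: (423 − 377)² / 377 = 5.6127
χ² = 2.8064 + 5.6127 = 8.4191 ≈ 8.419
Degrees of freedom = 2 − 1 = 1; critical value at α = 0.05 is 3.841.
Since 8.419 > 3.841, we reject the null hypothesis — the data do not fit the 2:1 ratio.

8.419; not consistent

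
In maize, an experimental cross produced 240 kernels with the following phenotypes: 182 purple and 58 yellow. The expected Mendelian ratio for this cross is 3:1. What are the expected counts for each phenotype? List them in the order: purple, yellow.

180, 60

The 3:1 ratio has 4 parts, so with N = 240 the expected counts are:
  purple: 240 × 3/4 = 180
  yellow: 240 × 1/4 = 60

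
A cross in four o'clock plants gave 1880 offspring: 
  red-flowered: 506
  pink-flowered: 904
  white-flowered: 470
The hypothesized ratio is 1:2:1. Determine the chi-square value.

4.136

Under the 1:2:1 hypothesis (Σ ratio = 4, N = 1880):
  red-flowered: 1880 × 1/4 = 470
  pink-flowered: 1880 × 2/4 = 940
  white-flowered: 1880 × 1/4 = 470
χ² = Σ (O − E)² / E
  red-flowered: (506 − 470)² / 470 = 2.7574
  pink-flowered: (904 − 940)² / 940 = 1.3787
  white-flowered: (470 − 470)² / 470 = 0.0000
χ² = 2.7574 + 1.3787 + 0.0000 = 4.1361 ≈ 4.136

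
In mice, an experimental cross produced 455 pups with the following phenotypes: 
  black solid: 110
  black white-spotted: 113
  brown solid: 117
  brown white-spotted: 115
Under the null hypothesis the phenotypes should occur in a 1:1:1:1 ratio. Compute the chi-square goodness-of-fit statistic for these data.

0.235

Expected counts for N = 455 under a 1:1:1:1 ratio (total parts = 4):
  black solid: 455 × 1/4 = 113.75
  black white-spotted: 455 × 1/4 = 113.75
  brown solid: 455 × 1/4 = 113.75
  brown white-spotted: 455 × 1/4 = 113.75
χ² = Σ (O − E)² / E
  black solid: (110 − 113.75)² / 113.75 = 0.1236
  black white-spotted: (113 − 113.75)² / 113.75 = 0.0049
  brown solid: (117 − 113.75)² / 113.75 = 0.0929
  brown white-spotted: (115 − 113.75)² / 113.75 = 0.0137
χ² = 0.1236 + 0.0049 + 0.0929 + 0.0137 = 0.2351 ≈ 0.235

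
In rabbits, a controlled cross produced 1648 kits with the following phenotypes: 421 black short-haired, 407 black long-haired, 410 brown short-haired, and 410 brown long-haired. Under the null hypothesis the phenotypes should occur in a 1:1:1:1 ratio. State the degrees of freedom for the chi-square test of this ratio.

A goodness-of-fit test with 4 phenotype classes has df = 4 − 1 = 3.

3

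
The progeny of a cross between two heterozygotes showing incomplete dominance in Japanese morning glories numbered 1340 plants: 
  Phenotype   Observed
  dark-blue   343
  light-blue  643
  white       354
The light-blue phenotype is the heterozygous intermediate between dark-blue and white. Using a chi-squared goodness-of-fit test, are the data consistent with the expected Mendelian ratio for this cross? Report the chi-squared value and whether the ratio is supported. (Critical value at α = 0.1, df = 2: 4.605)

With incomplete dominance, a heterozygote × heterozygote cross gives a 1:2:1 phenotypic ratio.
Total ratio parts = 4. Expected numbers out of 1340:
  dark-blue: 1340 × 1/4 = 335
  light-blue: 1340 × 2/4 = 670
  white: 1340 × 1/4 = 335
χ² = Σ (O − E)² / E
  dark-blue: (343 − 335)² / 335 = 0.1910
  light-blue: (643 − 670)² / 670 = 1.0881
  white: (354 − 335)² / 335 = 1.0776
χ² = 0.1910 + 1.0881 + 1.0776 = 2.3567 ≈ 2.357
Degrees of freedom = 3 − 1 = 2; critical value at α = 0.1 is 4.605.
Since 2.357 < 4.605, we fail to reject the null hypothesis — the data are consistent with the 1:2:1 ratio.

2.357; consistent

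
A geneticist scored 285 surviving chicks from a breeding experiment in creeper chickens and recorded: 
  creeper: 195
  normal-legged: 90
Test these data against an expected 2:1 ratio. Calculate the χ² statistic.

0.395

Total ratio parts = 3. Expected numbers out of 285:
  creeper: 285 × 2/3 = 190
  normal-legged: 285 × 1/3 = 95
χ² = Σ (O − E)² / E
  creeper: (195 − 190)² / 190 = 0.1316
  normal-legged: (90 − 95)² / 95 = 0.2632
χ² = 0.1316 + 0.2632 = 0.3948 ≈ 0.395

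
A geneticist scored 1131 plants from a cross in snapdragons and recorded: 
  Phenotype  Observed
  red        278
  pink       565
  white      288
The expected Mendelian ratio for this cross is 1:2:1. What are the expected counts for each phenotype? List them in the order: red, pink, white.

282.75, 565.5, 282.75

Under the 1:2:1 hypothesis (Σ ratio = 4, N = 1131):
  red: 1131 × 1/4 = 282.75
  pink: 1131 × 2/4 = 565.5
  white: 1131 × 1/4 = 282.75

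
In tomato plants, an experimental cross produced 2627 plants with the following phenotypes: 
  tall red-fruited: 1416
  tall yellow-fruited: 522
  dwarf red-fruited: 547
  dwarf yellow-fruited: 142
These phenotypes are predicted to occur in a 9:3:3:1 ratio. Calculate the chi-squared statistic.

The 9:3:3:1 ratio has 16 parts, so with N = 2627 the expected counts are:
  tall red-fruited: 2627 × 9/16 = 1477.6875
  tall yellow-fruited: 2627 × 3/16 = 492.5625
  dwarf red-fruited: 2627 × 3/16 = 492.5625
  dwarf yellow-fruited: 2627 × 1/16 = 164.1875
χ² = Σ (O − E)² / E
  tall red-fruited: (1416 − 1477.6875)² / 1477.6875 = 2.5752
  tall yellow-fruited: (522 − 492.5625)² / 492.5625 = 1.7593
  dwarf red-fruited: (547 − 492.5625)² / 492.5625 = 6.0164
  dwarf yellow-fruited: (142 − 164.1875)² / 164.1875 = 2.9983
χ² = 2.5752 + 1.7593 + 6.0164 + 2.9983 = 13.3492 ≈ 13.349

13.349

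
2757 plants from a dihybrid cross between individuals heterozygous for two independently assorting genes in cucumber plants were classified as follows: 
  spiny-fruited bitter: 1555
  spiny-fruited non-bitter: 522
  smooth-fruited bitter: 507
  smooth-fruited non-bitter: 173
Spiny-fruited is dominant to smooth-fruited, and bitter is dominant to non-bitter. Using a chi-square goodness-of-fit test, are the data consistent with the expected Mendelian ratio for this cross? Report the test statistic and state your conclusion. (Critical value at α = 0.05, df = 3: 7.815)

0.255; consistent

A dihybrid F₂ with independent assortment and complete dominance at both loci gives a 9:3:3:1 phenotypic ratio.
Under the 9:3:3:1 hypothesis (Σ ratio = 16, N = 2757):
  spiny-fruited bitter: 2757 × 9/16 = 1550.8125
  spiny-fruited non-bitter: 2757 × 3/16 = 516.9375
  smooth-fruited bitter: 2757 × 3/16 = 516.9375
  smooth-fruited non-bitter: 2757 × 1/16 = 172.3125
χ² = Σ (O − E)² / E
  spiny-fruited bitter: (1555 − 1550.8125)² / 1550.8125 = 0.0113
  spiny-fruited non-bitter: (522 − 516.9375)² / 516.9375 = 0.0496
  smooth-fruited bitter: (507 − 516.9375)² / 516.9375 = 0.1910
  smooth-fruited non-bitter: (173 − 172.3125)² / 172.3125 = 0.0027
χ² = 0.0113 + 0.0496 + 0.1910 + 0.0027 = 0.2546 ≈ 0.255
Degrees of freedom = 4 − 1 = 3; critical value at α = 0.05 is 7.815.
Since 0.255 < 7.815, we fail to reject the null hypothesis — the data are consistent with the 9:3:3:1 ratio.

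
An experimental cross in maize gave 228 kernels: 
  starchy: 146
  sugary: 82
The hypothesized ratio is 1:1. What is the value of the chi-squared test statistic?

The 1:1 ratio has 2 parts, so with N = 228 the expected counts are:
  starchy: 228 × 1/2 = 114
  sugary: 228 × 1/2 = 114
χ² = Σ (O − E)² / E
  starchy: (146 − 114)² / 114 = 8.9825
  sugary: (82 − 114)² / 114 = 8.9825
χ² = 8.9825 + 8.9825 = 17.965

17.965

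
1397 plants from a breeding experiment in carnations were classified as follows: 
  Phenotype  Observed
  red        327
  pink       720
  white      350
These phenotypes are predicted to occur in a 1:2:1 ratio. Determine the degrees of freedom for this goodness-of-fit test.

A goodness-of-fit test with 3 phenotype classes has df = 3 − 1 = 2.

2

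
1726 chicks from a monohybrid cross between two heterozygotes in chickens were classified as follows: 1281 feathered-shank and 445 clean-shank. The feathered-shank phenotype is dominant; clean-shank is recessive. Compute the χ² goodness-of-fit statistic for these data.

0.563

For a monohybrid cross between heterozygotes with complete dominance, the expected phenotypic ratio is 3:1.
Expected counts for N = 1726 under a 3:1 ratio (total parts = 4):
  feathered-shank: 1726 × 3/4 = 1294.5
  clean-shank: 1726 × 1/4 = 431.5
χ² = Σ (O − E)² / E
  feathered-shank: (1281 − 1294.5)² / 1294.5 = 0.1408
  clean-shank: (445 − 431.5)² / 431.5 = 0.4224
χ² = 0.1408 + 0.4224 = 0.5632 ≈ 0.563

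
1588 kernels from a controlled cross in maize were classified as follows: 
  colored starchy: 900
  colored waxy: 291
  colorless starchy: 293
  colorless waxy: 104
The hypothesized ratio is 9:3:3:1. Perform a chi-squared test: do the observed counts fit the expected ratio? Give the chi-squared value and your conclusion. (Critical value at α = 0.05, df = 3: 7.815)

0.507; consistent

Under the 9:3:3:1 hypothesis (Σ ratio = 16, N = 1588):
  colored starchy: 1588 × 9/16 = 893.25
  colored waxy: 1588 × 3/16 = 297.75
  colorless starchy: 1588 × 3/16 = 297.75
  colorless waxy: 1588 × 1/16 = 99.25
χ² = Σ (O − E)² / E
  colored starchy: (900 − 893.25)² / 893.25 = 0.0510
  colored waxy: (291 − 297.75)² / 297.75 = 0.1530
  colorless starchy: (293 − 297.75)² / 297.75 = 0.0758
  colorless waxy: (104 − 99.25)² / 99.25 = 0.2273
χ² = 0.0510 + 0.1530 + 0.0758 + 0.2273 = 0.5071 ≈ 0.507
Degrees of freedom = 4 − 1 = 3; critical value at α = 0.05 is 7.815.
Since 0.507 < 7.815, we fail to reject the null hypothesis — the data are consistent with the 9:3:3:1 ratio.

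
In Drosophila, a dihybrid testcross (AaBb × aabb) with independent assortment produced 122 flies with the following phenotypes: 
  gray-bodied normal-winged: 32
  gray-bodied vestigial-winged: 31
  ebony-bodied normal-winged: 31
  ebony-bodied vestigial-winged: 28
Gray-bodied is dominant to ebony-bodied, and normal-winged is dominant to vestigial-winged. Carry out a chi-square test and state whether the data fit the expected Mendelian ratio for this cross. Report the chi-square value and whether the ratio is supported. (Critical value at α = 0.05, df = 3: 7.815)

A dihybrid testcross with independent assortment gives a 1:1:1:1 ratio.
Under the 1:1:1:1 hypothesis (Σ ratio = 4, N = 122):
  gray-bodied normal-winged: 122 × 1/4 = 30.5
  gray-bodied vestigial-winged: 122 × 1/4 = 30.5
  ebony-bodied normal-winged: 122 × 1/4 = 30.5
  ebony-bodied vestigial-winged: 122 × 1/4 = 30.5
χ² = Σ (O − E)² / E
  gray-bodied normal-winged: (32 − 30.5)² / 30.5 = 0.0738
  gray-bodied vestigial-winged: (31 − 30.5)² / 30.5 = 0.0082
  ebony-bodied normal-winged: (31 − 30.5)² / 30.5 = 0.0082
  ebony-bodied vestigial-winged: (28 − 30.5)² / 30.5 = 0.2049
χ² = 0.0738 + 0.0082 + 0.0082 + 0.2049 = 0.2951 ≈ 0.295
Degrees of freedom = 4 − 1 = 3; critical value at α = 0.05 is 7.815.
Since 0.295 < 7.815, we fail to reject the null hypothesis — the data are consistent with the 1:1:1:1 ratio.

0.295; consistent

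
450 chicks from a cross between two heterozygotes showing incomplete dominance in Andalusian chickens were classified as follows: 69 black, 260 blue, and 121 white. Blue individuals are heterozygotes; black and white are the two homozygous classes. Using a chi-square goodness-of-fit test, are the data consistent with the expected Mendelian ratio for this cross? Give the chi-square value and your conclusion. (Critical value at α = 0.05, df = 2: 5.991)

22.907; not consistent

With incomplete dominance, a heterozygote × heterozygote cross gives a 1:2:1 phenotypic ratio.
Total ratio parts = 4. Expected numbers out of 450:
  black: 450 × 1/4 = 112.5
  blue: 450 × 2/4 = 225
  white: 450 × 1/4 = 112.5
χ² = Σ (O − E)² / E
  black: (69 − 112.5)² / 112.5 = 16.8200
  blue: (260 − 225)² / 225 = 5.4444
  white: (121 − 112.5)² / 112.5 = 0.6422
χ² = 16.8200 + 5.4444 + 0.6422 = 22.9066 ≈ 22.907
Degrees of freedom = 3 − 1 = 2; critical value at α = 0.05 is 5.991.
Since 22.907 > 5.991, we reject the null hypothesis — the data do not fit the 1:2:1 ratio.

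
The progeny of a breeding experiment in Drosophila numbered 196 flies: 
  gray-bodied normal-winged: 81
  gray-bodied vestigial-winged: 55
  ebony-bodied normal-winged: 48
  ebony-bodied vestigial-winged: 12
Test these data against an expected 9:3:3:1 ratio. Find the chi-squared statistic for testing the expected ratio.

Expected counts for N = 196 under a 9:3:3:1 ratio (total parts = 16):
  gray-bodied normal-winged: 196 × 9/16 = 110.25
  gray-bodied vestigial-winged: 196 × 3/16 = 36.75
  ebony-bodied normal-winged: 196 × 3/16 = 36.75
  ebony-bodied vestigial-winged: 196 × 1/16 = 12.25
χ² = Σ (O − E)² / E
  gray-bodied normal-winged: (81 − 110.25)² / 110.25 = 7.7602
  gray-bodied vestigial-winged: (55 − 36.75)² / 36.75 = 9.0629
  ebony-bodied normal-winged: (48 − 36.75)² / 36.75 = 3.4439
  ebony-bodied vestigial-winged: (12 − 12.25)² / 12.25 = 0.0051
χ² = 7.7602 + 9.0629 + 3.4439 + 0.0051 = 20.2721 ≈ 20.272

20.272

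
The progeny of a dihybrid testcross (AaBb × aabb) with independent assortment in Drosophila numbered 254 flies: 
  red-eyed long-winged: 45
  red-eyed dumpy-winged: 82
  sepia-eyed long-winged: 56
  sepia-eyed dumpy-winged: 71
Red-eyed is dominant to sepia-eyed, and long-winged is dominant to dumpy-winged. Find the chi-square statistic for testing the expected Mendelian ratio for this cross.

A dihybrid testcross with independent assortment gives a 1:1:1:1 ratio.
Expected counts for N = 254 under a 1:1:1:1 ratio (total parts = 4):
  red-eyed long-winged: 254 × 1/4 = 63.5
  red-eyed dumpy-winged: 254 × 1/4 = 63.5
  sepia-eyed long-winged: 254 × 1/4 = 63.5
  sepia-eyed dumpy-winged: 254 × 1/4 = 63.5
χ² = Σ (O − E)² / E
  red-eyed long-winged: (45 − 63.5)² / 63.5 = 5.3898
  red-eyed dumpy-winged: (82 − 63.5)² / 63.5 = 5.3898
  sepia-eyed long-winged: (56 − 63.5)² / 63.5 = 0.8858
  sepia-eyed dumpy-winged: (71 − 63.5)² / 63.5 = 0.8858
χ² = 5.3898 + 5.3898 + 0.8858 + 0.8858 = 12.5512 ≈ 12.551

12.551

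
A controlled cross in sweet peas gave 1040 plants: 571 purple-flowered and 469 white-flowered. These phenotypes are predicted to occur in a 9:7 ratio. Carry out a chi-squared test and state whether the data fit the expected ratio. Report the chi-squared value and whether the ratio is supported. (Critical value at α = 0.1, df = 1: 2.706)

0.766; consistent

Expected counts for N = 1040 under a 9:7 ratio (total parts = 16):
  purple-flowered: 1040 × 9/16 = 585
  white-flowered: 1040 × 7/16 = 455
χ² = Σ (O − E)² / E
  purple-flowered: (571 − 585)² / 585 = 0.3350
  white-flowered: (469 − 455)² / 455 = 0.4308
χ² = 0.3350 + 0.4308 = 0.7658 ≈ 0.766
Degrees of freedom = 2 − 1 = 1; critical value at α = 0.1 is 2.706.
Since 0.766 < 2.706, we fail to reject the null hypothesis — the data are consistent with the 9:7 ratio.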